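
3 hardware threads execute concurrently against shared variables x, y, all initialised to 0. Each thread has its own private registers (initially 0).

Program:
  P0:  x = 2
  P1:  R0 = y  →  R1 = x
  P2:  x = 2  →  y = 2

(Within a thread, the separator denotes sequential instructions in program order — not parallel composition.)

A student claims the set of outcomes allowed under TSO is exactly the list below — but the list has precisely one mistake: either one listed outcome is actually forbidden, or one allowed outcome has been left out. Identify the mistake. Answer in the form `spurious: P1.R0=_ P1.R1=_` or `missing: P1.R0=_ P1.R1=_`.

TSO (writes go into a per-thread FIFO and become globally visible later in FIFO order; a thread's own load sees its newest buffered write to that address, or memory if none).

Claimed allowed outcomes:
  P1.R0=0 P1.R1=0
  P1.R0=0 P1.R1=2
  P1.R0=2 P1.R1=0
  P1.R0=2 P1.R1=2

spurious: P1.R0=2 P1.R1=0

outcome vector order: (P1.R0,P1.R1)
[TSO] allowed = {00 02 22}
claimed∖TSO = {20}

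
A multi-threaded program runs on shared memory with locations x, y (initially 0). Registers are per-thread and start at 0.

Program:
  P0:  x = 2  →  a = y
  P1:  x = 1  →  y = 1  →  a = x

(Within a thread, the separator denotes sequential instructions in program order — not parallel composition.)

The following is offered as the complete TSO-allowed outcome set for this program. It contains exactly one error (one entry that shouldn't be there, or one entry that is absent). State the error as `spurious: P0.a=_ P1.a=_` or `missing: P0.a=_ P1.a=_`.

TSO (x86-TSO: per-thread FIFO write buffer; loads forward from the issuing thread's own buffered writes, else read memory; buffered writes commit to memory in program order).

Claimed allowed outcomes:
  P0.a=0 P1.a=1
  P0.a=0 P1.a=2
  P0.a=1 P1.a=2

missing: P0.a=1 P1.a=1

outcome vector order: (P0.a,P1.a)
under TSO → 0/1 0/2 1/1 1/2
TSO∖claimed = {1/1}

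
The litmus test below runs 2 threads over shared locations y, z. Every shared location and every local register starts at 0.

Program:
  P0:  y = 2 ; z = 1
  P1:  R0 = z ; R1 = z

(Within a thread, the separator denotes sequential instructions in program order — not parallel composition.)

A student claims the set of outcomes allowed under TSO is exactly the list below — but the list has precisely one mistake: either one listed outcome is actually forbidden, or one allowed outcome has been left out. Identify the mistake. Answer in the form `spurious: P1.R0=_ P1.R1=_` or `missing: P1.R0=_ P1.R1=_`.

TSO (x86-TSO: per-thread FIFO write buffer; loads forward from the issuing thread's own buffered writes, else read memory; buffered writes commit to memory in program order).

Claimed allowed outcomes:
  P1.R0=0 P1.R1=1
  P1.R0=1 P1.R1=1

missing: P1.R0=0 P1.R1=0

outcome vector order: (P1.R0,P1.R1)
under TSO → <0 0> <0 1> <1 1>
TSO∖claimed = {<0 0>}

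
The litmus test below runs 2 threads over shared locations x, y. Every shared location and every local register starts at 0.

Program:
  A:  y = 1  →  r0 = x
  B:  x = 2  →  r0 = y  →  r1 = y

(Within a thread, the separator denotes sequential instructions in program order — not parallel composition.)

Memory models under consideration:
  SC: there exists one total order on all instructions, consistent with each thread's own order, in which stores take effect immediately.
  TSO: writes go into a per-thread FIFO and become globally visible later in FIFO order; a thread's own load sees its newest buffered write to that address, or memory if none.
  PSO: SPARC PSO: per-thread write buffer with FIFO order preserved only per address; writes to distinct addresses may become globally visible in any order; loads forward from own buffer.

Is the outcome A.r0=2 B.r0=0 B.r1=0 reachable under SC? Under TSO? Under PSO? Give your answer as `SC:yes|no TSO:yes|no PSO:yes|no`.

SC:yes TSO:yes PSO:yes

outcome vector order: (A.r0,B.r0,B.r1)
SC: 4 outcomes — {0/1/1; 2/0/0; 2/0/1; 2/1/1}
TSO: 6 outcomes — {0/0/0; 0/0/1; 0/1/1; 2/0/0; 2/0/1; 2/1/1}
PSO: 6 outcomes — {0/0/0; 0/0/1; 0/1/1; 2/0/0; 2/0/1; 2/1/1}
target 2/0/0 ∈ {SC,TSO,PSO}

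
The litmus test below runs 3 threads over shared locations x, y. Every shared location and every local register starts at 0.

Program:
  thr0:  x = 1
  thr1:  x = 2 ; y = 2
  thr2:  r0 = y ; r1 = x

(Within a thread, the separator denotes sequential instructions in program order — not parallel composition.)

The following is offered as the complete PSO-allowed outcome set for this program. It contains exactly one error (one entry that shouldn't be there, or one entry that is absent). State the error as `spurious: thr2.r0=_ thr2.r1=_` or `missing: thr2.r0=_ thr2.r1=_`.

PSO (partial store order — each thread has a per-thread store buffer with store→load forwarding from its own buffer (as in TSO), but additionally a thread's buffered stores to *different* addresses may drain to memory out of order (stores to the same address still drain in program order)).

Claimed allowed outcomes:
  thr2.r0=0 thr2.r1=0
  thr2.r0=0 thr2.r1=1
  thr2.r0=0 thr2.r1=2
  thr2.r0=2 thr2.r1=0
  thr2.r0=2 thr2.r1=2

outcome vector order: (thr2.r0,thr2.r1)
PSO (6): 00; 01; 02; 20; 21; 22
PSO∖claimed = {21}

missing: thr2.r0=2 thr2.r1=1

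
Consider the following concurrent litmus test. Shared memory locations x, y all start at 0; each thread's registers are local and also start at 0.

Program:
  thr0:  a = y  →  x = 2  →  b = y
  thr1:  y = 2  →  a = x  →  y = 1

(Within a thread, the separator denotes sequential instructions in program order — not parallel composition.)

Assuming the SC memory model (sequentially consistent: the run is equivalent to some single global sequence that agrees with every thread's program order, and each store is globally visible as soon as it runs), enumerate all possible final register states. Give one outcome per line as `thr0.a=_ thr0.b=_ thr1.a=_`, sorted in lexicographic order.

outcome vector order: (thr0.a,thr0.b,thr1.a)
|SC outcomes| = 10

thr0.a=0 thr0.b=0 thr1.a=2
thr0.a=0 thr0.b=1 thr1.a=0
thr0.a=0 thr0.b=1 thr1.a=2
thr0.a=0 thr0.b=2 thr1.a=0
thr0.a=0 thr0.b=2 thr1.a=2
thr0.a=1 thr0.b=1 thr1.a=0
thr0.a=2 thr0.b=1 thr1.a=0
thr0.a=2 thr0.b=1 thr1.a=2
thr0.a=2 thr0.b=2 thr1.a=0
thr0.a=2 thr0.b=2 thr1.a=2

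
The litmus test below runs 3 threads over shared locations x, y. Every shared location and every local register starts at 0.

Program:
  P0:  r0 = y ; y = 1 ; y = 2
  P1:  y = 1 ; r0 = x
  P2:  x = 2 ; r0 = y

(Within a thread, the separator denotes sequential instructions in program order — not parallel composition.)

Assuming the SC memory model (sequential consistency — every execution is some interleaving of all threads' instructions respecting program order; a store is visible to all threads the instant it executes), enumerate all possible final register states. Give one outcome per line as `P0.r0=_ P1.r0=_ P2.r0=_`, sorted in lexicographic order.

outcome vector order: (P0.r0,P1.r0,P2.r0)
|SC outcomes| = 10

P0.r0=0 P1.r0=0 P2.r0=1
P0.r0=0 P1.r0=0 P2.r0=2
P0.r0=0 P1.r0=2 P2.r0=0
P0.r0=0 P1.r0=2 P2.r0=1
P0.r0=0 P1.r0=2 P2.r0=2
P0.r0=1 P1.r0=0 P2.r0=1
P0.r0=1 P1.r0=0 P2.r0=2
P0.r0=1 P1.r0=2 P2.r0=0
P0.r0=1 P1.r0=2 P2.r0=1
P0.r0=1 P1.r0=2 P2.r0=2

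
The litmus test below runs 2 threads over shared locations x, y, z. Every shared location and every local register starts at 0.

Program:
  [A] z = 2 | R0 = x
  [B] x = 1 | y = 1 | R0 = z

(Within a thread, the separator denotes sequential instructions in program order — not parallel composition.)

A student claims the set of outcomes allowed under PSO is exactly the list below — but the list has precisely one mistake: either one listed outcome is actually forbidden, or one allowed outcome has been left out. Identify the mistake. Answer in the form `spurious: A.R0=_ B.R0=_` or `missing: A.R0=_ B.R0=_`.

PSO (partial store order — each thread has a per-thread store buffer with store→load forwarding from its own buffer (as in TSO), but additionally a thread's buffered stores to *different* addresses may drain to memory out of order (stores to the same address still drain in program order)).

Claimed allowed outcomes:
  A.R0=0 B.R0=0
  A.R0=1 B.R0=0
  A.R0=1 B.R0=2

missing: A.R0=0 B.R0=2

outcome vector order: (A.R0,B.R0)
under PSO → (0,0), (0,2), (1,0), (1,2)
PSO∖claimed = {(0,2)}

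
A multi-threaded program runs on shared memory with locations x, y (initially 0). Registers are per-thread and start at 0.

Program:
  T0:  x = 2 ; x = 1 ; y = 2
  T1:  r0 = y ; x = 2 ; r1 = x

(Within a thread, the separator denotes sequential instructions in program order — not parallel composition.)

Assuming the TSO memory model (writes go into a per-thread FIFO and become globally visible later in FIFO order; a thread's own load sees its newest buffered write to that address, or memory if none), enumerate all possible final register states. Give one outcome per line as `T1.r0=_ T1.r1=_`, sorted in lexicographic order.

outcome vector order: (T1.r0,T1.r1)
|TSO outcomes| = 3

T1.r0=0 T1.r1=1
T1.r0=0 T1.r1=2
T1.r0=2 T1.r1=2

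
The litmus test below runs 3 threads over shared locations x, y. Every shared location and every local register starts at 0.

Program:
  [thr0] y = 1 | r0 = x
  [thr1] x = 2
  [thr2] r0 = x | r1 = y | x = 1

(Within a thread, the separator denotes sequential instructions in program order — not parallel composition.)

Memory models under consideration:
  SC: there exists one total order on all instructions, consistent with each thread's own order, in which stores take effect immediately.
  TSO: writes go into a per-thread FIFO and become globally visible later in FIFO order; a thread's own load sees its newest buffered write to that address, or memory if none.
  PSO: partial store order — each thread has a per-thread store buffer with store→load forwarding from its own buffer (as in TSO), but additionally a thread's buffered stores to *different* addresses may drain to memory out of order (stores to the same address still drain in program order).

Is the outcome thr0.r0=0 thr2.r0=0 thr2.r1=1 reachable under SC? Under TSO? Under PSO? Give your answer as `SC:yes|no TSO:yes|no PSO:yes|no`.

SC:yes TSO:yes PSO:yes

outcome vector order: (thr0.r0,thr2.r0,thr2.r1)
under SC → 0/0/0 0/0/1 0/2/1 1/0/0 1/0/1 1/2/0 1/2/1 2/0/0 2/0/1 2/2/0 2/2/1
under TSO → 0/0/0 0/0/1 0/2/0 0/2/1 1/0/0 1/0/1 1/2/0 1/2/1 2/0/0 2/0/1 2/2/0 2/2/1
under PSO → 0/0/0 0/0/1 0/2/0 0/2/1 1/0/0 1/0/1 1/2/0 1/2/1 2/0/0 2/0/1 2/2/0 2/2/1
target 0/0/1 ∈ {SC,TSO,PSO}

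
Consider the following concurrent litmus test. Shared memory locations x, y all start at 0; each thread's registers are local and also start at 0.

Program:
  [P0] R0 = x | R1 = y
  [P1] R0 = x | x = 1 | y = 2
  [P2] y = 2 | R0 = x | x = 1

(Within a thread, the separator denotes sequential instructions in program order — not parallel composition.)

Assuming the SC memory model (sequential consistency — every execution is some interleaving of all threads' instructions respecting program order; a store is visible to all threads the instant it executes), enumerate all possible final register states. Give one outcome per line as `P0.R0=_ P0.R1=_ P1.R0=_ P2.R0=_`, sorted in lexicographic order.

P0.R0=0 P0.R1=0 P1.R0=0 P2.R0=0
P0.R0=0 P0.R1=0 P1.R0=0 P2.R0=1
P0.R0=0 P0.R1=0 P1.R0=1 P2.R0=0
P0.R0=0 P0.R1=2 P1.R0=0 P2.R0=0
P0.R0=0 P0.R1=2 P1.R0=0 P2.R0=1
P0.R0=0 P0.R1=2 P1.R0=1 P2.R0=0
P0.R0=1 P0.R1=0 P1.R0=0 P2.R0=1
P0.R0=1 P0.R1=2 P1.R0=0 P2.R0=0
P0.R0=1 P0.R1=2 P1.R0=0 P2.R0=1
P0.R0=1 P0.R1=2 P1.R0=1 P2.R0=0

outcome vector order: (P0.R0,P0.R1,P1.R0,P2.R0)
|SC outcomes| = 10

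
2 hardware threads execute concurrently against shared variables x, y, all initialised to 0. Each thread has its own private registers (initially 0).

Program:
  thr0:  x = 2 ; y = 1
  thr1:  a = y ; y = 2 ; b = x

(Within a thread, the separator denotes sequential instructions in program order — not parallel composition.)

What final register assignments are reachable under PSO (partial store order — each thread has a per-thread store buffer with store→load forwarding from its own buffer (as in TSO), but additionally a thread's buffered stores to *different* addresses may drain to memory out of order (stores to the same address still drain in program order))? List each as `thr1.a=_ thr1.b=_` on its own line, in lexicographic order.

thr1.a=0 thr1.b=0
thr1.a=0 thr1.b=2
thr1.a=1 thr1.b=0
thr1.a=1 thr1.b=2

outcome vector order: (thr1.a,thr1.b)
|PSO outcomes| = 4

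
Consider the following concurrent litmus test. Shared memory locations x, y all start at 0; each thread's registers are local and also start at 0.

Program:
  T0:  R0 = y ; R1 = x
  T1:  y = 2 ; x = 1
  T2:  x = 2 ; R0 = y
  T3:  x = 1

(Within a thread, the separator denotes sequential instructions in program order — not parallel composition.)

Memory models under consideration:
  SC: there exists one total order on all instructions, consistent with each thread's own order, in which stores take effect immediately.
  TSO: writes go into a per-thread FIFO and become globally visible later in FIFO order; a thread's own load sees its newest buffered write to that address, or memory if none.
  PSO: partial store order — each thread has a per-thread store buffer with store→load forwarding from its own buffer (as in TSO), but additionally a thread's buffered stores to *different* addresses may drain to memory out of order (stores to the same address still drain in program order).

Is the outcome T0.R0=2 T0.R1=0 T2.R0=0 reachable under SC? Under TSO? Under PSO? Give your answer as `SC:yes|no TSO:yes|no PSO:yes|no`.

outcome vector order: (T0.R0,T0.R1,T2.R0)
[SC] allowed = {000; 002; 010; 012; 020; 022; 202; 210; 212; 220; 222}
[TSO] allowed = {000; 002; 010; 012; 020; 022; 200; 202; 210; 212; 220; 222}
[PSO] allowed = {000; 002; 010; 012; 020; 022; 200; 202; 210; 212; 220; 222}
target 200 ∈ {TSO,PSO}

SC:no TSO:yes PSO:yes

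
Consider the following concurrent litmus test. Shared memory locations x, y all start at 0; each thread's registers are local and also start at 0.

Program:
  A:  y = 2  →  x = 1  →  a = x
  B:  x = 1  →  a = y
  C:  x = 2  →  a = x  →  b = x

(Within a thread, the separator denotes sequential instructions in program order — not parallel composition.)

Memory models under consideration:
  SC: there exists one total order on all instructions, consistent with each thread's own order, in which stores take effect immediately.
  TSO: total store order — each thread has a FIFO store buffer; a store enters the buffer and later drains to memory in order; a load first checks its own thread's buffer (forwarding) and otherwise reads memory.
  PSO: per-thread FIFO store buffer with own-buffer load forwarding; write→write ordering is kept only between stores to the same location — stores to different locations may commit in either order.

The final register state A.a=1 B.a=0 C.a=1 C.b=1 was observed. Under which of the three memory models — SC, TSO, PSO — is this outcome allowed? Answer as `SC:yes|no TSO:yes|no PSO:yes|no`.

outcome vector order: (A.a,B.a,C.a,C.b)
SC (10): (1,0,1,1); (1,0,2,1); (1,0,2,2); (1,2,1,1); (1,2,2,1); (1,2,2,2); (2,0,2,2); (2,2,1,1); (2,2,2,1); (2,2,2,2)
TSO (12): (1,0,1,1); (1,0,2,1); (1,0,2,2); (1,2,1,1); (1,2,2,1); (1,2,2,2); (2,0,1,1); (2,0,2,1); (2,0,2,2); (2,2,1,1); (2,2,2,1); (2,2,2,2)
PSO (12): (1,0,1,1); (1,0,2,1); (1,0,2,2); (1,2,1,1); (1,2,2,1); (1,2,2,2); (2,0,1,1); (2,0,2,1); (2,0,2,2); (2,2,1,1); (2,2,2,1); (2,2,2,2)
target (1,0,1,1) ∈ {SC,TSO,PSO}

SC:yes TSO:yes PSO:yes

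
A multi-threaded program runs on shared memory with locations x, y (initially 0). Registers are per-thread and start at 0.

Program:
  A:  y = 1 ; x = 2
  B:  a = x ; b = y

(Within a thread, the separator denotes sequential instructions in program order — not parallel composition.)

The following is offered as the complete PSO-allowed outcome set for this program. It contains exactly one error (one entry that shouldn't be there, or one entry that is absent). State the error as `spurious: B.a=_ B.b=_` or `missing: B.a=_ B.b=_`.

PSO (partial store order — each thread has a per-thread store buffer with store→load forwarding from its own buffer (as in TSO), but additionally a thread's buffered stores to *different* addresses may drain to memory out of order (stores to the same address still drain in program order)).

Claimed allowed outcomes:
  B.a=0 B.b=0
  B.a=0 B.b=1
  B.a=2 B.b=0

missing: B.a=2 B.b=1

outcome vector order: (B.a,B.b)
[PSO] allowed = {0/0, 0/1, 2/0, 2/1}
PSO∖claimed = {2/1}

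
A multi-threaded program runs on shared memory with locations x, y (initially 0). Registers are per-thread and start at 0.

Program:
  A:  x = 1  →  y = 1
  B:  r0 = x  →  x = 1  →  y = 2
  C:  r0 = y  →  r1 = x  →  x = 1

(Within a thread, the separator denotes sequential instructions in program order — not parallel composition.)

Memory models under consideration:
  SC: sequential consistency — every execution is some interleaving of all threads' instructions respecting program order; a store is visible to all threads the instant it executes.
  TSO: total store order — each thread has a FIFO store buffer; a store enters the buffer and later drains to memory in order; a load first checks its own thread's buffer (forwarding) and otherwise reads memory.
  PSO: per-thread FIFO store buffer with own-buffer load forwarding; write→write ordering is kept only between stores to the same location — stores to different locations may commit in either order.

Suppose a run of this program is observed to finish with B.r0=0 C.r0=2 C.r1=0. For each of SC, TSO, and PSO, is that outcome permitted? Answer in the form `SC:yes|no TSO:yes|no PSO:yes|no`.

outcome vector order: (B.r0,C.r0,C.r1)
SC (8): 0/0/0; 0/0/1; 0/1/1; 0/2/1; 1/0/0; 1/0/1; 1/1/1; 1/2/1
TSO (8): 0/0/0; 0/0/1; 0/1/1; 0/2/1; 1/0/0; 1/0/1; 1/1/1; 1/2/1
PSO (11): 0/0/0; 0/0/1; 0/1/0; 0/1/1; 0/2/0; 0/2/1; 1/0/0; 1/0/1; 1/1/0; 1/1/1; 1/2/1
target 0/2/0 ∈ {PSO}

SC:no TSO:no PSO:yes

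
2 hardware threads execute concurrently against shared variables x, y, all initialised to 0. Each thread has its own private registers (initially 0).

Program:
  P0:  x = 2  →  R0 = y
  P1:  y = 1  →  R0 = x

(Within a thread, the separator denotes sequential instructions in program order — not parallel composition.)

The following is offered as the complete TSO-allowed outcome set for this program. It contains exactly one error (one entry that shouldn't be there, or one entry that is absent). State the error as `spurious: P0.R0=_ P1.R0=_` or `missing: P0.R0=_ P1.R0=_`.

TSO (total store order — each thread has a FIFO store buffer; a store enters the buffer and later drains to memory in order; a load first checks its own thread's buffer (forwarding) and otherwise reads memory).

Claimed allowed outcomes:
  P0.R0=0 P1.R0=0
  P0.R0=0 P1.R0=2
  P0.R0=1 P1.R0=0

missing: P0.R0=1 P1.R0=2

outcome vector order: (P0.R0,P1.R0)
TSO: 4 outcomes — {0/0 0/2 1/0 1/2}
TSO∖claimed = {1/2}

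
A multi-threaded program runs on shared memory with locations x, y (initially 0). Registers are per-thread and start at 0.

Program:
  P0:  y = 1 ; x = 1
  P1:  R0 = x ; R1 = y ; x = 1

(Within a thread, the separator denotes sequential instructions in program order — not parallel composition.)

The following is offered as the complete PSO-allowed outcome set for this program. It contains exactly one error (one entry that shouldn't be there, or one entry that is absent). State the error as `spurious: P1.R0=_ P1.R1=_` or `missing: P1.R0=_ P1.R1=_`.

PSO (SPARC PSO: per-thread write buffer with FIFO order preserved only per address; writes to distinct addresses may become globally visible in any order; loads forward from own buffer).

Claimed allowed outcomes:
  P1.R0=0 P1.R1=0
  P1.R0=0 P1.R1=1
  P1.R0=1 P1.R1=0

outcome vector order: (P1.R0,P1.R1)
under PSO → <0 0>; <0 1>; <1 0>; <1 1>
PSO∖claimed = {<1 1>}

missing: P1.R0=1 P1.R1=1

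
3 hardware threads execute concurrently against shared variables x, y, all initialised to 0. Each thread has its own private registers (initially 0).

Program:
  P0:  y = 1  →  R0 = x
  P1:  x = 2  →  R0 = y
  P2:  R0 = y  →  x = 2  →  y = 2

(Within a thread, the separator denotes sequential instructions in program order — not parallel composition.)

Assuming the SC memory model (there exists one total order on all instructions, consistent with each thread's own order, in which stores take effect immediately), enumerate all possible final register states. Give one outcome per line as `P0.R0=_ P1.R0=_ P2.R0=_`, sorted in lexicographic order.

outcome vector order: (P0.R0,P1.R0,P2.R0)
|SC outcomes| = 10

P0.R0=0 P1.R0=1 P2.R0=0
P0.R0=0 P1.R0=1 P2.R0=1
P0.R0=0 P1.R0=2 P2.R0=0
P0.R0=0 P1.R0=2 P2.R0=1
P0.R0=2 P1.R0=0 P2.R0=0
P0.R0=2 P1.R0=0 P2.R0=1
P0.R0=2 P1.R0=1 P2.R0=0
P0.R0=2 P1.R0=1 P2.R0=1
P0.R0=2 P1.R0=2 P2.R0=0
P0.R0=2 P1.R0=2 P2.R0=1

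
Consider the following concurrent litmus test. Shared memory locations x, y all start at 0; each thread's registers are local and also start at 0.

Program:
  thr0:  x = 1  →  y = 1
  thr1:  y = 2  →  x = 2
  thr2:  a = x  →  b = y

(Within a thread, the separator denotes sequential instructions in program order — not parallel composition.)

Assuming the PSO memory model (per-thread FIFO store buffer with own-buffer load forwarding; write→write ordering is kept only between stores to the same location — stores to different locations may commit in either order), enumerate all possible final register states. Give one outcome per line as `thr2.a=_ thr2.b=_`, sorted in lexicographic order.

outcome vector order: (thr2.a,thr2.b)
|PSO outcomes| = 9

thr2.a=0 thr2.b=0
thr2.a=0 thr2.b=1
thr2.a=0 thr2.b=2
thr2.a=1 thr2.b=0
thr2.a=1 thr2.b=1
thr2.a=1 thr2.b=2
thr2.a=2 thr2.b=0
thr2.a=2 thr2.b=1
thr2.a=2 thr2.b=2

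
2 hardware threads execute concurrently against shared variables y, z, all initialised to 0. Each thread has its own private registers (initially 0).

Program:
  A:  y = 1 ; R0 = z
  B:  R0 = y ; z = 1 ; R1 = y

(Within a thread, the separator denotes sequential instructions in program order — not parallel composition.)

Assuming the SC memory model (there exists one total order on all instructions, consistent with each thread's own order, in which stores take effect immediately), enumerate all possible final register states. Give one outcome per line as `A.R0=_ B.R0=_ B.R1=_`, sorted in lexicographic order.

outcome vector order: (A.R0,B.R0,B.R1)
|SC outcomes| = 5

A.R0=0 B.R0=0 B.R1=1
A.R0=0 B.R0=1 B.R1=1
A.R0=1 B.R0=0 B.R1=0
A.R0=1 B.R0=0 B.R1=1
A.R0=1 B.R0=1 B.R1=1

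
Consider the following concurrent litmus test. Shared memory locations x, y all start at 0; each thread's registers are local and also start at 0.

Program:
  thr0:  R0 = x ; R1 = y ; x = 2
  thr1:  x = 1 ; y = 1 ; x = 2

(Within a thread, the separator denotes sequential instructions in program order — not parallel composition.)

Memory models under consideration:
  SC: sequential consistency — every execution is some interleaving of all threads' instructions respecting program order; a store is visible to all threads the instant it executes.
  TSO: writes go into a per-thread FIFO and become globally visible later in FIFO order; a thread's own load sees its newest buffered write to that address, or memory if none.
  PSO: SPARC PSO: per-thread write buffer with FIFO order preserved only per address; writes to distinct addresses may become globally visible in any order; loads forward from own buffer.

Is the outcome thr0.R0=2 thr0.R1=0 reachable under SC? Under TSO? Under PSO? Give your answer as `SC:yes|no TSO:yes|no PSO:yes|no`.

SC:no TSO:no PSO:yes

outcome vector order: (thr0.R0,thr0.R1)
[SC] allowed = {<0 0>; <0 1>; <1 0>; <1 1>; <2 1>}
[TSO] allowed = {<0 0>; <0 1>; <1 0>; <1 1>; <2 1>}
[PSO] allowed = {<0 0>; <0 1>; <1 0>; <1 1>; <2 0>; <2 1>}
target <2 0> ∈ {PSO}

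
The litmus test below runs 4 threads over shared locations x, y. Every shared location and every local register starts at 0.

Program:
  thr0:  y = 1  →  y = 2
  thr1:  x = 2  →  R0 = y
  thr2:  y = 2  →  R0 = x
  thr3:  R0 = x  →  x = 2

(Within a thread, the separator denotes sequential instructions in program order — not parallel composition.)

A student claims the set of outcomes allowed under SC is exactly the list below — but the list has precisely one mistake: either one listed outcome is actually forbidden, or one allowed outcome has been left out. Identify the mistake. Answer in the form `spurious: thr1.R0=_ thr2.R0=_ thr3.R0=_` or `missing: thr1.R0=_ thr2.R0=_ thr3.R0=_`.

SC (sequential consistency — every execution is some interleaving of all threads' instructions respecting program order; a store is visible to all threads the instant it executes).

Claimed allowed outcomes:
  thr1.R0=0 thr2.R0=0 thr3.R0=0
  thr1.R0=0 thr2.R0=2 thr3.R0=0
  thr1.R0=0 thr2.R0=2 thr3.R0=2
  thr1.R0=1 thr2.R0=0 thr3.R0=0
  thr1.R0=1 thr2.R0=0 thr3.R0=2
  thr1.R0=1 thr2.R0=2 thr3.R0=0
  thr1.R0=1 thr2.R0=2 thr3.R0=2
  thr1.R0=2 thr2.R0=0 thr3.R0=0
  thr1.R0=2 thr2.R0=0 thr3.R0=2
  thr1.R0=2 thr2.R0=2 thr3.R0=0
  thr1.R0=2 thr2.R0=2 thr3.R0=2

outcome vector order: (thr1.R0,thr2.R0,thr3.R0)
SC: 10 outcomes — {<0 2 0> <0 2 2> <1 0 0> <1 0 2> <1 2 0> <1 2 2> <2 0 0> <2 0 2> <2 2 0> <2 2 2>}
claimed∖SC = {<0 0 0>}

spurious: thr1.R0=0 thr2.R0=0 thr3.R0=0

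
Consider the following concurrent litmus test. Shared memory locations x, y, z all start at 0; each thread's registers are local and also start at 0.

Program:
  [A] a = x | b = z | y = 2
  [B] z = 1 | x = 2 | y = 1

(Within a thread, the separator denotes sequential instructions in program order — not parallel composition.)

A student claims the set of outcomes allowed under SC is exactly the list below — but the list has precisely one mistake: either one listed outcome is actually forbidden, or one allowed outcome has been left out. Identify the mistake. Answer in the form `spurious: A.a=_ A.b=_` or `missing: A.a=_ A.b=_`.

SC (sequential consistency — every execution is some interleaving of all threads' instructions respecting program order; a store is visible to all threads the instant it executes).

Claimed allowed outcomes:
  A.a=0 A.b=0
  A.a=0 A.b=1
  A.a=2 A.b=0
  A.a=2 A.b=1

spurious: A.a=2 A.b=0

outcome vector order: (A.a,A.b)
SC: 3 outcomes — {(0,0), (0,1), (2,1)}
claimed∖SC = {(2,0)}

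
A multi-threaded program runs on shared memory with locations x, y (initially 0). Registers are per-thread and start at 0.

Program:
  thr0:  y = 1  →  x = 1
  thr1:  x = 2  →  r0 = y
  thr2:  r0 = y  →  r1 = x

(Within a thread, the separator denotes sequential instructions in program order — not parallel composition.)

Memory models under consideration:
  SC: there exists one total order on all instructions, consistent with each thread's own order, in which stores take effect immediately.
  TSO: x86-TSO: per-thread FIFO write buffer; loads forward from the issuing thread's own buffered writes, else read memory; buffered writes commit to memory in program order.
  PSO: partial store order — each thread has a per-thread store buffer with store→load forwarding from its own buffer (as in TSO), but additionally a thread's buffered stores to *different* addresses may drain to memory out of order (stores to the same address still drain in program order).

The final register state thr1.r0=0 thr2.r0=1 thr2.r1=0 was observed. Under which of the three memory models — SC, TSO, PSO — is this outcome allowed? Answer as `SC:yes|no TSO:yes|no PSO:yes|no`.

SC:no TSO:yes PSO:yes

outcome vector order: (thr1.r0,thr2.r0,thr2.r1)
under SC → (0,0,0); (0,0,1); (0,0,2); (0,1,1); (0,1,2); (1,0,0); (1,0,1); (1,0,2); (1,1,0); (1,1,1); (1,1,2)
under TSO → (0,0,0); (0,0,1); (0,0,2); (0,1,0); (0,1,1); (0,1,2); (1,0,0); (1,0,1); (1,0,2); (1,1,0); (1,1,1); (1,1,2)
under PSO → (0,0,0); (0,0,1); (0,0,2); (0,1,0); (0,1,1); (0,1,2); (1,0,0); (1,0,1); (1,0,2); (1,1,0); (1,1,1); (1,1,2)
target (0,1,0) ∈ {TSO,PSO}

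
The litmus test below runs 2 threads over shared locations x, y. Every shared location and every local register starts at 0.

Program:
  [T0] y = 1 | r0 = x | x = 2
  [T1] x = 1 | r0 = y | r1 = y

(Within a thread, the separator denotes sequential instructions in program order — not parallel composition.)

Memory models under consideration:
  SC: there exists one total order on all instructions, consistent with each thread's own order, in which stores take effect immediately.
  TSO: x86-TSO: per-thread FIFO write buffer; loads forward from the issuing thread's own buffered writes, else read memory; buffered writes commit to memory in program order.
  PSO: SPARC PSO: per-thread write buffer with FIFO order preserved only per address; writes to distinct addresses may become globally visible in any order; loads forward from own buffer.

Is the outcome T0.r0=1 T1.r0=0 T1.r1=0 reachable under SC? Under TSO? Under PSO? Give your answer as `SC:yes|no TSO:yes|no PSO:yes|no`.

outcome vector order: (T0.r0,T1.r0,T1.r1)
under SC → <0 1 1>; <1 0 0>; <1 0 1>; <1 1 1>
under TSO → <0 0 0>; <0 0 1>; <0 1 1>; <1 0 0>; <1 0 1>; <1 1 1>
under PSO → <0 0 0>; <0 0 1>; <0 1 1>; <1 0 0>; <1 0 1>; <1 1 1>
target <1 0 0> ∈ {SC,TSO,PSO}

SC:yes TSO:yes PSO:yes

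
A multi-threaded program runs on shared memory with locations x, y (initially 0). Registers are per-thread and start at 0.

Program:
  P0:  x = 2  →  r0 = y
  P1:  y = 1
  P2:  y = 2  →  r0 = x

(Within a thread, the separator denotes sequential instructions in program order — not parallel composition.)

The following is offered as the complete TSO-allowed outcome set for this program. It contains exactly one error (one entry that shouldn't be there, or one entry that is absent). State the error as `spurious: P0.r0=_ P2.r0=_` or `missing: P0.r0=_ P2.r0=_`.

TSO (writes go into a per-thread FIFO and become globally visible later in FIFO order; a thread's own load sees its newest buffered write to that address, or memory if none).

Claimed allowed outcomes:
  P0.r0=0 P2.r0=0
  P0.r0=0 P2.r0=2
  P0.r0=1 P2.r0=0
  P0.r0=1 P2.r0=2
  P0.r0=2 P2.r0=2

outcome vector order: (P0.r0,P2.r0)
TSO: 6 outcomes — {00, 02, 10, 12, 20, 22}
TSO∖claimed = {20}

missing: P0.r0=2 P2.r0=0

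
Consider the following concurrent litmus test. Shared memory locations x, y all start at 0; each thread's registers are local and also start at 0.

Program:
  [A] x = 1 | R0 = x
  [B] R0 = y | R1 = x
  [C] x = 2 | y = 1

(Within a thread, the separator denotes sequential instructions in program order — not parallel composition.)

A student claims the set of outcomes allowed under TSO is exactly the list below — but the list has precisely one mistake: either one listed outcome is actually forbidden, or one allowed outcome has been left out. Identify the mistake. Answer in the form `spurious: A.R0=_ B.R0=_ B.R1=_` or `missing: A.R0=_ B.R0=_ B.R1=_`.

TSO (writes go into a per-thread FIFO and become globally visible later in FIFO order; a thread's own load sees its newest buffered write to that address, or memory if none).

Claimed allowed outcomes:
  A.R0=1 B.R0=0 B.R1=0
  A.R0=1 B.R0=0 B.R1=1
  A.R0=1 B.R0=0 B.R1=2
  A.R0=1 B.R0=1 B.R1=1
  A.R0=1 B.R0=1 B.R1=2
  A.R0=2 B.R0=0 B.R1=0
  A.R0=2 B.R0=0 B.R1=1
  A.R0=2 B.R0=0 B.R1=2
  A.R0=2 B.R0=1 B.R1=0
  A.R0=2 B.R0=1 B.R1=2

spurious: A.R0=2 B.R0=1 B.R1=0

outcome vector order: (A.R0,B.R0,B.R1)
TSO: 9 outcomes — {<1 0 0>, <1 0 1>, <1 0 2>, <1 1 1>, <1 1 2>, <2 0 0>, <2 0 1>, <2 0 2>, <2 1 2>}
claimed∖TSO = {<2 1 0>}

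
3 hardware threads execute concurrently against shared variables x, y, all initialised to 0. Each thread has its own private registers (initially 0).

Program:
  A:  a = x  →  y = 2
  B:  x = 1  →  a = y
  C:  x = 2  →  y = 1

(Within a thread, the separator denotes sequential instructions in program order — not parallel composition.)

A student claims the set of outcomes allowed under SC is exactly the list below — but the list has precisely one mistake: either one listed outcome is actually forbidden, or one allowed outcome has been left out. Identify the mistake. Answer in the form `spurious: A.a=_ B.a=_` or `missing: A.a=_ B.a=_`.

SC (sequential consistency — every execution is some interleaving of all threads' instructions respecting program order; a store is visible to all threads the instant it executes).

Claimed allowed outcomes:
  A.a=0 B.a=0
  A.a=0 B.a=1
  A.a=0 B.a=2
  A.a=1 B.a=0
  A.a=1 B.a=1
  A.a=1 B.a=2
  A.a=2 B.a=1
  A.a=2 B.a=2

missing: A.a=2 B.a=0

outcome vector order: (A.a,B.a)
[SC] allowed = {0/0 0/1 0/2 1/0 1/1 1/2 2/0 2/1 2/2}
SC∖claimed = {2/0}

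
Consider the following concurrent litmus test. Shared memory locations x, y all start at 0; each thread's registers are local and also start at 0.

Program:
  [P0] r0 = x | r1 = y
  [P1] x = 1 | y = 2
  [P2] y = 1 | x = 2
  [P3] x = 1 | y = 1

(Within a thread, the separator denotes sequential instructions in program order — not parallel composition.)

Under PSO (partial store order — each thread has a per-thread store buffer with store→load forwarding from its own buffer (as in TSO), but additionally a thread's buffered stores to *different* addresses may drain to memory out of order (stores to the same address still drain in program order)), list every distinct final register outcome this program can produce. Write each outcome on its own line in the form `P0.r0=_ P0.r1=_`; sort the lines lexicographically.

outcome vector order: (P0.r0,P0.r1)
|PSO outcomes| = 9

P0.r0=0 P0.r1=0
P0.r0=0 P0.r1=1
P0.r0=0 P0.r1=2
P0.r0=1 P0.r1=0
P0.r0=1 P0.r1=1
P0.r0=1 P0.r1=2
P0.r0=2 P0.r1=0
P0.r0=2 P0.r1=1
P0.r0=2 P0.r1=2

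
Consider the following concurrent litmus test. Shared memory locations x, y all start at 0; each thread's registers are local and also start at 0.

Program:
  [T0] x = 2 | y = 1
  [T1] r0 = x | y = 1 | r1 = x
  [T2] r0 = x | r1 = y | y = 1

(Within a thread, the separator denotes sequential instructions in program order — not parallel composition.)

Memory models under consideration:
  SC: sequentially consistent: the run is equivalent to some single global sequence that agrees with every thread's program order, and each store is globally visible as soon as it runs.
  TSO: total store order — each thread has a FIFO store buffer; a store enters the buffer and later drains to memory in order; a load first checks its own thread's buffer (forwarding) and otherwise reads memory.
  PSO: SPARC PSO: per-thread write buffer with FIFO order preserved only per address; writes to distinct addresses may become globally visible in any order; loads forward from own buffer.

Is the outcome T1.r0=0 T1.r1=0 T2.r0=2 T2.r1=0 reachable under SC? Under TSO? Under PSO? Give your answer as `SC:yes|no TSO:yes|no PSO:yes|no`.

outcome vector order: (T1.r0,T1.r1,T2.r0,T2.r1)
[SC] allowed = {(0,0,0,0), (0,0,0,1), (0,0,2,1), (0,2,0,0), (0,2,0,1), (0,2,2,0), (0,2,2,1), (2,2,0,0), (2,2,0,1), (2,2,2,0), (2,2,2,1)}
[TSO] allowed = {(0,0,0,0), (0,0,0,1), (0,0,2,0), (0,0,2,1), (0,2,0,0), (0,2,0,1), (0,2,2,0), (0,2,2,1), (2,2,0,0), (2,2,0,1), (2,2,2,0), (2,2,2,1)}
[PSO] allowed = {(0,0,0,0), (0,0,0,1), (0,0,2,0), (0,0,2,1), (0,2,0,0), (0,2,0,1), (0,2,2,0), (0,2,2,1), (2,2,0,0), (2,2,0,1), (2,2,2,0), (2,2,2,1)}
target (0,0,2,0) ∈ {TSO,PSO}

SC:no TSO:yes PSO:yes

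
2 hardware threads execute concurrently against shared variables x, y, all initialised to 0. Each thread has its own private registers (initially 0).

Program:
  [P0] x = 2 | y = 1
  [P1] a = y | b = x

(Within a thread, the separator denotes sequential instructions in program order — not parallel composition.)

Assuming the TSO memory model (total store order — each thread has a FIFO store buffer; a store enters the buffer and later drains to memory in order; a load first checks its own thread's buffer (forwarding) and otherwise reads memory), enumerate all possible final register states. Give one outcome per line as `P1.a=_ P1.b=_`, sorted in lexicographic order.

outcome vector order: (P1.a,P1.b)
|TSO outcomes| = 3

P1.a=0 P1.b=0
P1.a=0 P1.b=2
P1.a=1 P1.b=2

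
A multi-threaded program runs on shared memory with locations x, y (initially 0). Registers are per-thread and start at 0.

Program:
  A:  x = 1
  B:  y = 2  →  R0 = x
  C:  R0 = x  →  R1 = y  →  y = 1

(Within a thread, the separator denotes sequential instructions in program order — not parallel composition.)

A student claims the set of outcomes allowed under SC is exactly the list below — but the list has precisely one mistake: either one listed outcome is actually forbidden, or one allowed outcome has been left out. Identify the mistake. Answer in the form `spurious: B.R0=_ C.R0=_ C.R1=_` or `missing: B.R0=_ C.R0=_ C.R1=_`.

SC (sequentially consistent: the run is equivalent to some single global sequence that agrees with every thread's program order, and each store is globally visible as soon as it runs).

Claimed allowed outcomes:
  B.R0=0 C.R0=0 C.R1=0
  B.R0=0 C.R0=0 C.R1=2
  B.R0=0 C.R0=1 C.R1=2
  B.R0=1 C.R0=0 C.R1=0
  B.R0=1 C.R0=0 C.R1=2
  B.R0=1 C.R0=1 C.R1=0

outcome vector order: (B.R0,C.R0,C.R1)
[SC] allowed = {(0,0,0); (0,0,2); (0,1,2); (1,0,0); (1,0,2); (1,1,0); (1,1,2)}
SC∖claimed = {(1,1,2)}

missing: B.R0=1 C.R0=1 C.R1=2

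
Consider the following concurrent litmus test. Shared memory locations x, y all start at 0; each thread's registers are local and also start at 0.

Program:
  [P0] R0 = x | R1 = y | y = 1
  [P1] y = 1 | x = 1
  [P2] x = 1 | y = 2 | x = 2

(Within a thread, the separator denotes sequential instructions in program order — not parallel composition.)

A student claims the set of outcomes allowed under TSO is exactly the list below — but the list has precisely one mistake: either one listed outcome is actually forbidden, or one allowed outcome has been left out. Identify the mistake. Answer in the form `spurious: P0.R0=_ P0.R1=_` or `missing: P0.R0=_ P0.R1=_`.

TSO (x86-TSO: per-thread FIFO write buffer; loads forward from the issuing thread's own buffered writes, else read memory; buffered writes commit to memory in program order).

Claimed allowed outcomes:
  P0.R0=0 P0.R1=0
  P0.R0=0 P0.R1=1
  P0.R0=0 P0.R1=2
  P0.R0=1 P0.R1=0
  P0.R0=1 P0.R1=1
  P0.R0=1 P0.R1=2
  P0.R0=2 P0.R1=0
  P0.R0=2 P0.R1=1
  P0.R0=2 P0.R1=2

spurious: P0.R0=2 P0.R1=0

outcome vector order: (P0.R0,P0.R1)
TSO: 8 outcomes — {0/0 0/1 0/2 1/0 1/1 1/2 2/1 2/2}
claimed∖TSO = {2/0}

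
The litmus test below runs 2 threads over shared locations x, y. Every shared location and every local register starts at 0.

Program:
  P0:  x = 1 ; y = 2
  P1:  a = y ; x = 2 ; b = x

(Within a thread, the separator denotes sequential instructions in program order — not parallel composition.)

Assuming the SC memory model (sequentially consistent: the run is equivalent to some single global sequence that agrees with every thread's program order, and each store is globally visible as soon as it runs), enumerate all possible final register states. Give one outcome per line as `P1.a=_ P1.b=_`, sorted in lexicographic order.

P1.a=0 P1.b=1
P1.a=0 P1.b=2
P1.a=2 P1.b=2

outcome vector order: (P1.a,P1.b)
|SC outcomes| = 3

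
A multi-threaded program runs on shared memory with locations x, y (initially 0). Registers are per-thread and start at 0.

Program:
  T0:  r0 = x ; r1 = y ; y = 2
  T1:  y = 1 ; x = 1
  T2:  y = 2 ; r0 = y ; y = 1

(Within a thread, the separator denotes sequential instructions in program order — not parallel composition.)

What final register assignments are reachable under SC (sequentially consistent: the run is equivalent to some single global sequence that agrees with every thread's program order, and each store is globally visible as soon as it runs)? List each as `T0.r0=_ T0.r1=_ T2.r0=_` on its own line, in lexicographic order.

outcome vector order: (T0.r0,T0.r1,T2.r0)
|SC outcomes| = 9

T0.r0=0 T0.r1=0 T2.r0=1
T0.r0=0 T0.r1=0 T2.r0=2
T0.r0=0 T0.r1=1 T2.r0=1
T0.r0=0 T0.r1=1 T2.r0=2
T0.r0=0 T0.r1=2 T2.r0=1
T0.r0=0 T0.r1=2 T2.r0=2
T0.r0=1 T0.r1=1 T2.r0=1
T0.r0=1 T0.r1=1 T2.r0=2
T0.r0=1 T0.r1=2 T2.r0=2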